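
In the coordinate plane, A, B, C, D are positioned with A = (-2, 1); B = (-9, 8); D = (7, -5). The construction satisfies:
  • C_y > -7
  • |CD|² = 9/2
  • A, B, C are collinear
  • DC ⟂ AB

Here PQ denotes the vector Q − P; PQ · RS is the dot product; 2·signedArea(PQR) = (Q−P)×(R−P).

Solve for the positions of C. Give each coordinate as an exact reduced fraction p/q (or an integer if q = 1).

1. C_x = 11/2  [A, B, C are collinear ∩ DC ⟂ AB]
2. C_y = -13/2  [A, B, C are collinear ∩ DC ⟂ AB]
   → C = (11/2, -13/2)

C = (11/2, -13/2)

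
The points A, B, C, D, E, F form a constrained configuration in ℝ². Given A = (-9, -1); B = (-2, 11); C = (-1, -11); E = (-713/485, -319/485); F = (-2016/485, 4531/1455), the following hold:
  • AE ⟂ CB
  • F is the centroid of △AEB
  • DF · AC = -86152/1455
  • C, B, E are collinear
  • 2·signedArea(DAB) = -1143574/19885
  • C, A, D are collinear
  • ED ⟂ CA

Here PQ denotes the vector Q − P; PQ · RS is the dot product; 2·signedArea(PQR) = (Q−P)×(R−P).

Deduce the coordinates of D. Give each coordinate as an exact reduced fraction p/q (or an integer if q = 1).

D = (-123853/19885, -17755/3977)

1. D_x = -123853/19885  [C, A, D are collinear ∩ ED ⟂ CA]
2. D_y = -17755/3977  [C, A, D are collinear ∩ ED ⟂ CA]
   → D = (-123853/19885, -17755/3977)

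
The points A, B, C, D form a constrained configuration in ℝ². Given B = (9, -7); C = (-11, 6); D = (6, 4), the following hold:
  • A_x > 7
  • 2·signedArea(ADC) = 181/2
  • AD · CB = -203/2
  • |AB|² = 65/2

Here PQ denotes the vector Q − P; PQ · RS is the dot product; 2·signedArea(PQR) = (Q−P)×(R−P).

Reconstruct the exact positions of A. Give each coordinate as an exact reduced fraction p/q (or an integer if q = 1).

A = (15/2, -3/2)

1. A_x = 15/2  [2·signedArea(ADC) = 181/2 ∩ AD · CB = -203/2]
2. A_y = -3/2  [2·signedArea(ADC) = 181/2 ∩ AD · CB = -203/2]
   → A = (15/2, -3/2)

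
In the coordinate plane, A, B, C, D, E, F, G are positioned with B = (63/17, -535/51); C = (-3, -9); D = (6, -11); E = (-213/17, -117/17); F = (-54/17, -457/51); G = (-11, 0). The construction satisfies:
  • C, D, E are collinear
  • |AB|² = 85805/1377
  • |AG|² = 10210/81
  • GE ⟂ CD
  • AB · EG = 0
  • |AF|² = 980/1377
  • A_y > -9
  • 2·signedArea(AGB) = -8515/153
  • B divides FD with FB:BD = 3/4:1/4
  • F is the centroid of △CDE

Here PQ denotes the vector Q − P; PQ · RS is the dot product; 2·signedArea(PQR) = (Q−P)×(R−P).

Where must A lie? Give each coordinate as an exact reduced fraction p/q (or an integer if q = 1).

1. A_x = -4  [AB · EG = 0 ∩ 2·signedArea(AGB) = -8515/153]
2. A_y = -79/9  [AB · EG = 0 ∩ 2·signedArea(AGB) = -8515/153]
   → A = (-4, -79/9)

A = (-4, -79/9)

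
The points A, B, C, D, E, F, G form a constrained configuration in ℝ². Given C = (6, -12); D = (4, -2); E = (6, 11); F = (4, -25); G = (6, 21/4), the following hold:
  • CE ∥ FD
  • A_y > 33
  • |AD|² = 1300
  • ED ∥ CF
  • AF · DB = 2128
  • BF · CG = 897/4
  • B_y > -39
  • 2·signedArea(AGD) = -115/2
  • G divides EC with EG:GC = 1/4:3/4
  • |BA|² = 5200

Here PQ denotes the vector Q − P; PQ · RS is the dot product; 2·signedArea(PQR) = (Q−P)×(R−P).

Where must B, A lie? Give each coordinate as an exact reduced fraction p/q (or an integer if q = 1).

1. B_y = -38  [BF · CG = 897/4]
2. A_x = 6  [line 29/4·x + -2·y + 49/2 = 0 ∩ |AD|² = 1300]
3. A_y = 34  [line 29/4·x + -2·y + 49/2 = 0 ∩ |AD|² = 1300]
   → A = (6, 34)
4. B_x = 2  [BF · CG = 897/4 ∩ AF · DB = 2128]
   → B = (2, -38)
5. B_y = -38  [BF · CG = 897/4 ∩ AF · DB = 2128]
   → B = (2, -38)

A = (6, 34)
B = (2, -38)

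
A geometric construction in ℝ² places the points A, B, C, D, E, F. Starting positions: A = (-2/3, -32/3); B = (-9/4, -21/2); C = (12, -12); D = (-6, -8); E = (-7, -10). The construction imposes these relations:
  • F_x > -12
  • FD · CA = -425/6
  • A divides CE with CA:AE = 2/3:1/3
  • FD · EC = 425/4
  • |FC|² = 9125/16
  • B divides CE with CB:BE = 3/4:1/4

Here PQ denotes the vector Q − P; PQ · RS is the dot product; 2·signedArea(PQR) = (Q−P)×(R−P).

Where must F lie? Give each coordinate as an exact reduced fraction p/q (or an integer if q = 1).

F = (-47/4, -19/2)

1. F_x = -47/4  [line 38/3·x + -4/3·y + 817/6 = 0 ∩ |FC|² = 9125/16]
2. F_y = -19/2  [line 38/3·x + -4/3·y + 817/6 = 0 ∩ |FC|² = 9125/16]
   → F = (-47/4, -19/2)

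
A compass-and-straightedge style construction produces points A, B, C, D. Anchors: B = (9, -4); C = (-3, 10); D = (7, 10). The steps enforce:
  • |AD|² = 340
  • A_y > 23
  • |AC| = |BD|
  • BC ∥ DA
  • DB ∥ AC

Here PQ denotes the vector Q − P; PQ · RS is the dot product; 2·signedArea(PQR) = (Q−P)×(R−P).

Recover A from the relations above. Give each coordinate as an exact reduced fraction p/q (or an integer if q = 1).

1. A_x = -5  [DB ∥ AC ∩ BC ∥ DA]
2. A_y = 24  [DB ∥ AC ∩ BC ∥ DA]
   → A = (-5, 24)

A = (-5, 24)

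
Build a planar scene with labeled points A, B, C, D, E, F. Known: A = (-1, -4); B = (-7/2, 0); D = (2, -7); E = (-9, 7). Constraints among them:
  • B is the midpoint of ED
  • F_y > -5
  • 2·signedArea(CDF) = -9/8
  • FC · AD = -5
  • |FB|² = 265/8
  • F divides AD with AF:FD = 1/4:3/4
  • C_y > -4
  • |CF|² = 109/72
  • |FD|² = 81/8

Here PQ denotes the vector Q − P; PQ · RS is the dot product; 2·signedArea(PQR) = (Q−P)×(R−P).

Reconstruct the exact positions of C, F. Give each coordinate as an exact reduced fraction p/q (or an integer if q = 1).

C = (-5/6, -11/3)
F = (-1/4, -19/4)

1. F_x = -1/4  [F divides AD with AF:FD = 1/4:3/4]
2. F_y = -19/4  [F divides AD with AF:FD = 1/4:3/4]
   → F = (-1/4, -19/4)
3. C_x = -5/6  [2·signedArea(CDF) = -9/8 ∩ FC · AD = -5]
4. C_y = -11/3  [2·signedArea(CDF) = -9/8 ∩ FC · AD = -5]
   → C = (-5/6, -11/3)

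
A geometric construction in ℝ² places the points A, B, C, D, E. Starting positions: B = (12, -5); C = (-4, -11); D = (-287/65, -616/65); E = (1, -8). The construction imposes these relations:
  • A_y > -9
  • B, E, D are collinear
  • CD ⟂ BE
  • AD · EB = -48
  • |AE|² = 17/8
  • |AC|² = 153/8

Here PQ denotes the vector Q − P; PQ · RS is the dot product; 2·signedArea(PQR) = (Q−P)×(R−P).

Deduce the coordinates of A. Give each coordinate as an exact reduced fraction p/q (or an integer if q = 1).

1. A_x = -1/4  [line -11·x + -3·y + -29 = 0 ∩ |AC|² = 153/8]
2. A_y = -35/4  [line -11·x + -3·y + -29 = 0 ∩ |AC|² = 153/8]
   → A = (-1/4, -35/4)

A = (-1/4, -35/4)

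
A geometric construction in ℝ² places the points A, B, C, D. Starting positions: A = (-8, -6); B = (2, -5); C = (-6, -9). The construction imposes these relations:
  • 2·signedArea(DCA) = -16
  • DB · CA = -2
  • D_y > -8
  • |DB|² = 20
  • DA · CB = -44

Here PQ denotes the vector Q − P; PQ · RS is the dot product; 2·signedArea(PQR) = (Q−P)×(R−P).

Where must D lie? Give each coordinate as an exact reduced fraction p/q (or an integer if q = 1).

1. D_x = -2  [2·signedArea(DCA) = -16 ∩ DB · CA = -2]
2. D_y = -7  [2·signedArea(DCA) = -16 ∩ DB · CA = -2]
   → D = (-2, -7)

D = (-2, -7)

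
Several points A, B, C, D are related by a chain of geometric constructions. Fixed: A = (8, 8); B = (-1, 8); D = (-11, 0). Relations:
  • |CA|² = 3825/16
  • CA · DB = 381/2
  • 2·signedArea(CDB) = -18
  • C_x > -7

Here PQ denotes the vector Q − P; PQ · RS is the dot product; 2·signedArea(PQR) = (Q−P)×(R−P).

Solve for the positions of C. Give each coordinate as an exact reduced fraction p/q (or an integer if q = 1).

C = (-25/4, 2)

1. C_x = -25/4  [2·signedArea(CDB) = -18 ∩ CA · DB = 381/2]
2. C_y = 2  [2·signedArea(CDB) = -18 ∩ CA · DB = 381/2]
   → C = (-25/4, 2)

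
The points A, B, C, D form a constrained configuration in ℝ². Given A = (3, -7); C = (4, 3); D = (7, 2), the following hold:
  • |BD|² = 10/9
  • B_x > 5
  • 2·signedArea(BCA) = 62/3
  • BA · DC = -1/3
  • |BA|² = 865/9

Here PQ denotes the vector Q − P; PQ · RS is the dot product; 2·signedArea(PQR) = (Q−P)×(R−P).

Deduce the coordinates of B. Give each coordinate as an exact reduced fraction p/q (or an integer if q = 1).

1. B_x = 6  [2·signedArea(BCA) = 62/3 ∩ BA · DC = -1/3]
2. B_y = 7/3  [2·signedArea(BCA) = 62/3 ∩ BA · DC = -1/3]
   → B = (6, 7/3)

B = (6, 7/3)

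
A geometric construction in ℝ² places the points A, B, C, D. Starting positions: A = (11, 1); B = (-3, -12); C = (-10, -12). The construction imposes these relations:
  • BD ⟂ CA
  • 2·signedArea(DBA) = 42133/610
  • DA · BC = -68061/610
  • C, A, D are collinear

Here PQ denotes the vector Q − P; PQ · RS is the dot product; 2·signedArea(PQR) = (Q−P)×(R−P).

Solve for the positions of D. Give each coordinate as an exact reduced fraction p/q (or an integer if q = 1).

1. D_x = -3013/610  [C, A, D are collinear ∩ BD ⟂ CA]
2. D_y = -5409/610  [C, A, D are collinear ∩ BD ⟂ CA]
   → D = (-3013/610, -5409/610)

D = (-3013/610, -5409/610)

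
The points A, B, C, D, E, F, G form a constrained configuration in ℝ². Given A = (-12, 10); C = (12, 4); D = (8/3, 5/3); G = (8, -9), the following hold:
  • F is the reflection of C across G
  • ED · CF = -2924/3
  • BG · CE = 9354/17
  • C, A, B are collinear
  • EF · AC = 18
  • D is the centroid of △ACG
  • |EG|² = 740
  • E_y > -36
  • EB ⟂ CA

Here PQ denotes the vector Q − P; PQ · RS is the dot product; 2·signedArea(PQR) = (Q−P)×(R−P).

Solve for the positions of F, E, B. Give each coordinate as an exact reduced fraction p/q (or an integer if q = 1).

B = (168/17, 77/17)
E = (0, -35)
F = (4, -22)

1. F_x = 4  [F is the reflection of C across G]
2. F_y = -22  [F is the reflection of C across G]
   → F = (4, -22)
3. E_x = 0  [ED · CF = -2924/3 ∩ EF · AC = 18]
4. E_y = -35  [ED · CF = -2924/3 ∩ EF · AC = 18]
   → E = (0, -35)
5. B_x = 168/17  [C, A, B are collinear ∩ EB ⟂ CA]
6. B_y = 77/17  [C, A, B are collinear ∩ EB ⟂ CA]
   → B = (168/17, 77/17)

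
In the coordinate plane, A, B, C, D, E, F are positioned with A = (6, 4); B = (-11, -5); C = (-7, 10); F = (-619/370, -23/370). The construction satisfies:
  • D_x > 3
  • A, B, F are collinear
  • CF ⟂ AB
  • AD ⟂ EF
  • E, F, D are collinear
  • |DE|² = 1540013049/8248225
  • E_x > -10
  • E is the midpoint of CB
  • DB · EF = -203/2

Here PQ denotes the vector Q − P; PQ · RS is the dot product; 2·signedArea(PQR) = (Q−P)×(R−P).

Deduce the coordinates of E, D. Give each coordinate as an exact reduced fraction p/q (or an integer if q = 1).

1. E_x = -9  [E is the midpoint of CB]
2. E_y = 5/2  [E is the midpoint of CB]
   → E = (-9, 5/2)
3. D_x = 32153748/8248225  [E, F, D are collinear ∩ AD ⟂ EF]
4. D_y = -33163603/16496450  [E, F, D are collinear ∩ AD ⟂ EF]
   → D = (32153748/8248225, -33163603/16496450)

D = (32153748/8248225, -33163603/16496450)
E = (-9, 5/2)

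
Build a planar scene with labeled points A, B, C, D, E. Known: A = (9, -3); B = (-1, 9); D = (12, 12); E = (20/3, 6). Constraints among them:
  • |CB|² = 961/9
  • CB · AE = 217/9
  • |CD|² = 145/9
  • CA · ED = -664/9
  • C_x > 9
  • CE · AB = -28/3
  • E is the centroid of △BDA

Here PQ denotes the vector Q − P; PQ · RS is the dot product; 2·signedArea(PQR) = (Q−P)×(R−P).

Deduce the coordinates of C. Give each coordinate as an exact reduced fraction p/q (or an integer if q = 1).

1. C_x = 28/3  [CB · AE = 217/9 ∩ CA · ED = -664/9]
2. C_y = 9  [CB · AE = 217/9 ∩ CA · ED = -664/9]
   → C = (28/3, 9)

C = (28/3, 9)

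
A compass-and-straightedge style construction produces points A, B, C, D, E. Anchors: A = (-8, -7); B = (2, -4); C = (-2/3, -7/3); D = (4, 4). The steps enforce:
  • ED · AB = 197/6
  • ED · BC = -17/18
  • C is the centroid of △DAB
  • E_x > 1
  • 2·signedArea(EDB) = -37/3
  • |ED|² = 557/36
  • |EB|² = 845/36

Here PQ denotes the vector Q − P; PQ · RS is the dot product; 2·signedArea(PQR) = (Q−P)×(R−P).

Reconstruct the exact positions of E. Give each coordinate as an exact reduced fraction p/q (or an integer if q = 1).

1. E_x = 5/3  [ED · AB = 197/6 ∩ ED · BC = -17/18]
2. E_y = 5/6  [ED · AB = 197/6 ∩ ED · BC = -17/18]
   → E = (5/3, 5/6)

E = (5/3, 5/6)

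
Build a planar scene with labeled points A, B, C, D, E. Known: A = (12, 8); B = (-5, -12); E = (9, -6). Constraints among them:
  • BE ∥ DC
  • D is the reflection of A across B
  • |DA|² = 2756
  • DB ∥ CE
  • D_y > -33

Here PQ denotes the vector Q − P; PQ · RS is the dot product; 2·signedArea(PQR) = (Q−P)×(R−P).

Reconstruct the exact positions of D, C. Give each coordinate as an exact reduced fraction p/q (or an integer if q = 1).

C = (-8, -26)
D = (-22, -32)

1. D_x = -22  [D is the reflection of A across B]
2. D_y = -32  [D is the reflection of A across B]
   → D = (-22, -32)
3. C_x = -8  [DB ∥ CE ∩ BE ∥ DC]
4. C_y = -26  [DB ∥ CE ∩ BE ∥ DC]
   → C = (-8, -26)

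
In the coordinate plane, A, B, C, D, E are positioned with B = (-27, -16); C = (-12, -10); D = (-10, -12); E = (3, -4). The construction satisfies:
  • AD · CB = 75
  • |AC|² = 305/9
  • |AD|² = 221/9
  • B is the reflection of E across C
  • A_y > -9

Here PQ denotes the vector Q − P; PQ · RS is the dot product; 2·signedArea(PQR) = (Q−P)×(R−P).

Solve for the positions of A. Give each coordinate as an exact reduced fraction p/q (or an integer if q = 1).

1. A_x = -19/3  [line 15·x + 6·y + 147 = 0 ∩ |AD|² = 221/9]
2. A_y = -26/3  [line 15·x + 6·y + 147 = 0 ∩ |AD|² = 221/9]
   → A = (-19/3, -26/3)

A = (-19/3, -26/3)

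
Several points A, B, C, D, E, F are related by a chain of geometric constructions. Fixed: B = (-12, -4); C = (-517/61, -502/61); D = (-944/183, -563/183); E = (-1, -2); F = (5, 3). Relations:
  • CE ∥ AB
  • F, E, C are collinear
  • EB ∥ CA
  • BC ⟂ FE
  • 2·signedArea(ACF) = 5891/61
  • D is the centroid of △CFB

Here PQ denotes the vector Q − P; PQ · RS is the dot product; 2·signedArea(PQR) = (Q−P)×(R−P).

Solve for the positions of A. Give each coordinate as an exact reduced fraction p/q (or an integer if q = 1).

1. A_x = -1188/61  [CE ∥ AB ∩ EB ∥ CA]
2. A_y = -624/61  [CE ∥ AB ∩ EB ∥ CA]
   → A = (-1188/61, -624/61)

A = (-1188/61, -624/61)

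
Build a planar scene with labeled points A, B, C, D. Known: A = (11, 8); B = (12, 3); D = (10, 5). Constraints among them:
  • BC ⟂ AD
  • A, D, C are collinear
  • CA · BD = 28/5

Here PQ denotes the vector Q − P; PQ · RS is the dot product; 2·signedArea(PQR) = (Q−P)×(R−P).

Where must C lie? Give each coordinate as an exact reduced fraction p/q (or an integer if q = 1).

C = (48/5, 19/5)

1. C_x = 48/5  [A, D, C are collinear ∩ BC ⟂ AD]
2. C_y = 19/5  [A, D, C are collinear ∩ BC ⟂ AD]
   → C = (48/5, 19/5)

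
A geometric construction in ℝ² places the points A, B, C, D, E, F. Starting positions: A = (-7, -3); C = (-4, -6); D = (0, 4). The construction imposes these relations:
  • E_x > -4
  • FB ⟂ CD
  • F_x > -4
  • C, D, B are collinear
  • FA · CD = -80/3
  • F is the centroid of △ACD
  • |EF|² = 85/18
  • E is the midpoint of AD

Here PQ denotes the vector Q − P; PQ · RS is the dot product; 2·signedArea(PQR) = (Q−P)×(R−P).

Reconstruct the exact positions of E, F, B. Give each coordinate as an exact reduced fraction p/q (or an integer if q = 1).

1. E_x = -7/2  [E is the midpoint of AD]
2. E_y = 1/2  [E is the midpoint of AD]
   → E = (-7/2, 1/2)
3. F_x = -11/3  [F is the centroid of △ACD]
4. F_y = -5/3  [F is the centroid of △ACD]
   → F = (-11/3, -5/3)
5. B_x = -214/87  [C, D, B are collinear ∩ FB ⟂ CD]
6. B_y = -187/87  [C, D, B are collinear ∩ FB ⟂ CD]
   → B = (-214/87, -187/87)

B = (-214/87, -187/87)
E = (-7/2, 1/2)
F = (-11/3, -5/3)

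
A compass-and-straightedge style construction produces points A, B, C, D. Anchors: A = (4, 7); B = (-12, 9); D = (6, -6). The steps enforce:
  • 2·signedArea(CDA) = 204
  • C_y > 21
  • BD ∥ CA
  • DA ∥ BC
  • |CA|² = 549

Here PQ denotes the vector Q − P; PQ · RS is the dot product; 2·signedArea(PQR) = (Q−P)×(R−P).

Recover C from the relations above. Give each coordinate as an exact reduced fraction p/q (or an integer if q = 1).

C = (-14, 22)

1. C_x = -14  [BD ∥ CA ∩ DA ∥ BC]
2. C_y = 22  [BD ∥ CA ∩ DA ∥ BC]
   → C = (-14, 22)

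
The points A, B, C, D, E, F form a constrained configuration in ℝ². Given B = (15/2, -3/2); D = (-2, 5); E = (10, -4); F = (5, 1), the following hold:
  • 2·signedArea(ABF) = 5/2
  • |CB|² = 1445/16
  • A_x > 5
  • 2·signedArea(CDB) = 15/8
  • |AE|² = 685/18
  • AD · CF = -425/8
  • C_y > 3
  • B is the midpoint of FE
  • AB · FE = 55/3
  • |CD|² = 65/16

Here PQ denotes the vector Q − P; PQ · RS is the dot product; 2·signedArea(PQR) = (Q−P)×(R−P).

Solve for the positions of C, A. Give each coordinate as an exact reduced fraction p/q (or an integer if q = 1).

1. C_x = -1/4  [line 13/2·x + 19/2·y + -291/8 = 0 ∩ |CB|² = 1445/16]
2. C_y = 4  [line 13/2·x + 19/2·y + -291/8 = 0 ∩ |CB|² = 1445/16]
   → C = (-1/4, 4)
3. A_x = 31/6  [AD · CF = -425/8 ∩ 2·signedArea(ABF) = 5/2]
4. A_y = -1/6  [AD · CF = -425/8 ∩ 2·signedArea(ABF) = 5/2]
   → A = (31/6, -1/6)

A = (31/6, -1/6)
C = (-1/4, 4)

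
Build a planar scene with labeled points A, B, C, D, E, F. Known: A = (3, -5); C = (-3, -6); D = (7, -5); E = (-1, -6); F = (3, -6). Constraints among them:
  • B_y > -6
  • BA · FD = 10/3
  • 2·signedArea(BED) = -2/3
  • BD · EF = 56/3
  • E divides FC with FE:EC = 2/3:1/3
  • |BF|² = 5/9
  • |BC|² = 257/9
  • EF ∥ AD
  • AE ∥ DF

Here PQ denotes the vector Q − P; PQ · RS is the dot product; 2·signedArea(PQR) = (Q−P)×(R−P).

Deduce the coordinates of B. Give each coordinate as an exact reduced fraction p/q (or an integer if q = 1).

B = (7/3, -17/3)

1. B_x = 7/3  [BD · EF = 56/3 ∩ 2·signedArea(BED) = -2/3]
2. B_y = -17/3  [BD · EF = 56/3 ∩ 2·signedArea(BED) = -2/3]
   → B = (7/3, -17/3)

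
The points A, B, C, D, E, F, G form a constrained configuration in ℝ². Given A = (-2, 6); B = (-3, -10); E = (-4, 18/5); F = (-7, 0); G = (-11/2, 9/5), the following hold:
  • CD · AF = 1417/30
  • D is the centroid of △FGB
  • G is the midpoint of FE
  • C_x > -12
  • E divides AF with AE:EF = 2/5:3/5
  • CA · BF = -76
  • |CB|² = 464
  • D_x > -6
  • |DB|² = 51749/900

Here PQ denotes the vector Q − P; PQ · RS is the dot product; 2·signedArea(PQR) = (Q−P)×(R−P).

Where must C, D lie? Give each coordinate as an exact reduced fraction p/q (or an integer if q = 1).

C = (-11, 10)
D = (-31/6, -41/15)

1. C_x = -11  [line 4·x + -10·y + 144 = 0 ∩ |CB|² = 464]
2. C_y = 10  [line 4·x + -10·y + 144 = 0 ∩ |CB|² = 464]
   → C = (-11, 10)
3. D_x = -31/6  [CD · AF = 1417/30 ∩ D is the centroid of △FGB]
4. D_y = -41/15  [CD · AF = 1417/30 ∩ D is the centroid of △FGB]
   → D = (-31/6, -41/15)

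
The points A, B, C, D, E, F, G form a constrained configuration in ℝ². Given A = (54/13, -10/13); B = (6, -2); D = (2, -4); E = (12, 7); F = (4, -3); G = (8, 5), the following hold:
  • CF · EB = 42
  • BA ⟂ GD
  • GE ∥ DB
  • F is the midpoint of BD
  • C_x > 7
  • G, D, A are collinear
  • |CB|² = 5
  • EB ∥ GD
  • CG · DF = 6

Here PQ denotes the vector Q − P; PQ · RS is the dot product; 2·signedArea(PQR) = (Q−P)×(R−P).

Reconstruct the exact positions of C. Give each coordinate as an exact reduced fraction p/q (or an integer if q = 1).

1. C_x = 8  [CF · EB = 42 ∩ CG · DF = 6]
2. C_y = -1  [CF · EB = 42 ∩ CG · DF = 6]
   → C = (8, -1)

C = (8, -1)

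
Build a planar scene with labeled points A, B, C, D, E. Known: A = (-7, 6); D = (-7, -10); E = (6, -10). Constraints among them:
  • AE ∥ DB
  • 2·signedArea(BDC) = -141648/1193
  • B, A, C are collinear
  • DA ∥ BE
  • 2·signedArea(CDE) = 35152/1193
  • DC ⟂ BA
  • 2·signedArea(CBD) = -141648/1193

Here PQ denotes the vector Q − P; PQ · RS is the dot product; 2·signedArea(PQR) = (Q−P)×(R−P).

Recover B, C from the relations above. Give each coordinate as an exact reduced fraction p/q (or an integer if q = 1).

1. B_x = 6  [DA ∥ BE ∩ AE ∥ DB]
2. B_y = -26  [DA ∥ BE ∩ AE ∥ DB]
   → B = (6, -26)
3. C_x = -1695/1193  [B, A, C are collinear ∩ DC ⟂ BA]
4. C_y = -9226/1193  [B, A, C are collinear ∩ DC ⟂ BA]
   → C = (-1695/1193, -9226/1193)

B = (6, -26)
C = (-1695/1193, -9226/1193)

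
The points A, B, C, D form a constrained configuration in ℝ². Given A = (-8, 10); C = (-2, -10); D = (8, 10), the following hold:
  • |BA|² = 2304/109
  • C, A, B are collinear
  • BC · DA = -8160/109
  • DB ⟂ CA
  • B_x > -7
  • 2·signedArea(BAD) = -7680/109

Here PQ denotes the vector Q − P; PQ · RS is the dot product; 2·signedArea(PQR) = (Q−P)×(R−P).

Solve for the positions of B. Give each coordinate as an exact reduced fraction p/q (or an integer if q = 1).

1. B_x = -728/109  [C, A, B are collinear ∩ DB ⟂ CA]
2. B_y = 610/109  [C, A, B are collinear ∩ DB ⟂ CA]
   → B = (-728/109, 610/109)

B = (-728/109, 610/109)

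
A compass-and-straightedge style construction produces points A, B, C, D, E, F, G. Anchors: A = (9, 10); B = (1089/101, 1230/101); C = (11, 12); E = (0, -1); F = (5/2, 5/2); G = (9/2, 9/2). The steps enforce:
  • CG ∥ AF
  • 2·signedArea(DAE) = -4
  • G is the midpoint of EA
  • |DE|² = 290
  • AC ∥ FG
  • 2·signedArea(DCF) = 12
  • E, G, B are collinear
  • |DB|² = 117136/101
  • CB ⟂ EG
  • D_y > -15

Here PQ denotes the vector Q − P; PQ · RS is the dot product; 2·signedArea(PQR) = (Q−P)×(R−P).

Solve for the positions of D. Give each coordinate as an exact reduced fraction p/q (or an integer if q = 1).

D = (-11, -14)

1. D_x = -11  [2·signedArea(DCF) = 12 ∩ 2·signedArea(DAE) = -4]
2. D_y = -14  [2·signedArea(DCF) = 12 ∩ 2·signedArea(DAE) = -4]
   → D = (-11, -14)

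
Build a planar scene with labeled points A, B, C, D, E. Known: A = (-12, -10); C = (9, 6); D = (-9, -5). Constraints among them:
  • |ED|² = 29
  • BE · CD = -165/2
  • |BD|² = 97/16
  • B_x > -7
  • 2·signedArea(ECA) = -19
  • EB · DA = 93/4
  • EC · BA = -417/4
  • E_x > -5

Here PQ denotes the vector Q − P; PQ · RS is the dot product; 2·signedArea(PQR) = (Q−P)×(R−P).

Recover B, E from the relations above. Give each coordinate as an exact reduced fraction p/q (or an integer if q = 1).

1. E_x = -4  [line 16·x + -21·y + 1 = 0 ∩ |ED|² = 29]
2. E_y = -3  [line 16·x + -21·y + 1 = 0 ∩ |ED|² = 29]
   → E = (-4, -3)
3. B_x = -27/4  [BE · CD = -165/2 ∩ EB · DA = 93/4]
4. B_y = -6  [BE · CD = -165/2 ∩ EB · DA = 93/4]
   → B = (-27/4, -6)

B = (-27/4, -6)
E = (-4, -3)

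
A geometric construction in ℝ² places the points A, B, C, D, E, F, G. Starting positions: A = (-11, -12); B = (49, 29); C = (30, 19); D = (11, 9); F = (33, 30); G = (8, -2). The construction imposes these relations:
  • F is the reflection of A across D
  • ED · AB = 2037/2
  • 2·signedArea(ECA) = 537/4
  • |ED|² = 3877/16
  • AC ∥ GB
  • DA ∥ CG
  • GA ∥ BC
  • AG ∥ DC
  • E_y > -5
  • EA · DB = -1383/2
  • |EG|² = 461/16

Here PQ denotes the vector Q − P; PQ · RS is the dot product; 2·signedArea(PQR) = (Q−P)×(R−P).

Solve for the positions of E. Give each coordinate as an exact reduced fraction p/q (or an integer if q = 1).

1. E_x = 13/4  [ED · AB = 2037/2 ∩ 2·signedArea(ECA) = 537/4]
2. E_y = -9/2  [ED · AB = 2037/2 ∩ 2·signedArea(ECA) = 537/4]
   → E = (13/4, -9/2)

E = (13/4, -9/2)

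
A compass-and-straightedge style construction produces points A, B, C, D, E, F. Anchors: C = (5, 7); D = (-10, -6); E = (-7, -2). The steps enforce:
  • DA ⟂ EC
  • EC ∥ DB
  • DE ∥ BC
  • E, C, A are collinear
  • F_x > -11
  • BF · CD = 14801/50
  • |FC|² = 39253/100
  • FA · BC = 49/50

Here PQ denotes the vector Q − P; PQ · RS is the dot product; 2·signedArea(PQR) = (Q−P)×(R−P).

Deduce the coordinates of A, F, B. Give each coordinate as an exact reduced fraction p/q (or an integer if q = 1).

1. A_x = -271/25  [E, C, A are collinear ∩ DA ⟂ EC]
2. A_y = -122/25  [E, C, A are collinear ∩ DA ⟂ EC]
   → A = (-271/25, -122/25)
3. B_x = 2  [DE ∥ BC ∩ EC ∥ DB]
4. B_y = 3  [DE ∥ BC ∩ EC ∥ DB]
   → B = (2, 3)
5. F_x = -521/50  [FA · BC = 49/50 ∩ BF · CD = 14801/50]
6. F_y = -136/25  [FA · BC = 49/50 ∩ BF · CD = 14801/50]
   → F = (-521/50, -136/25)

A = (-271/25, -122/25)
B = (2, 3)
F = (-521/50, -136/25)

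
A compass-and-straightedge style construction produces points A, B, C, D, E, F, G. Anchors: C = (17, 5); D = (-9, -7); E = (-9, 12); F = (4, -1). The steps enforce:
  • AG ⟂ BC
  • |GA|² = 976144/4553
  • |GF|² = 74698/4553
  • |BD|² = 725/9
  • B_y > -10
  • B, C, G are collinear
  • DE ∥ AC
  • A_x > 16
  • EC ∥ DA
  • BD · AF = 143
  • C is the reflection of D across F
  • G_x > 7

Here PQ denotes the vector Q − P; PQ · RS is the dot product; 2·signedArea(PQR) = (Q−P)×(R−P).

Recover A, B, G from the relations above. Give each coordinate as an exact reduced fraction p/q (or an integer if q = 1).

1. A_x = 17  [DE ∥ AC ∩ EC ∥ DA]
2. A_y = -14  [DE ∥ AC ∩ EC ∥ DA]
   → A = (17, -14)
3. B_x = -1/3  [line 13·x + -13·y + -117 = 0 ∩ |BD|² = 725/9]
4. B_y = -28/3  [line 13·x + -13·y + -117 = 0 ∩ |BD|² = 725/9]
   → B = (-1/3, -28/3)
5. G_x = 34917/4553  [B, C, G are collinear ∩ AG ⟂ BC]
6. G_y = -12366/4553  [B, C, G are collinear ∩ AG ⟂ BC]
   → G = (34917/4553, -12366/4553)

A = (17, -14)
B = (-1/3, -28/3)
G = (34917/4553, -12366/4553)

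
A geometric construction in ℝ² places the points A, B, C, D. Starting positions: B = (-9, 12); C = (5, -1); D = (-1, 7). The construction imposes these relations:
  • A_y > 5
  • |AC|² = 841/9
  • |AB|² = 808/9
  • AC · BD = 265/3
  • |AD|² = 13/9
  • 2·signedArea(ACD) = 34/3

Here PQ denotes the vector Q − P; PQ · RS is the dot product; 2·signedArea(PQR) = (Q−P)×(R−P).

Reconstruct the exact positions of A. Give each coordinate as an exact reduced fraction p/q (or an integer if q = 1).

1. A_x = -5/3  [AC · BD = 265/3 ∩ 2·signedArea(ACD) = 34/3]
2. A_y = 6  [AC · BD = 265/3 ∩ 2·signedArea(ACD) = 34/3]
   → A = (-5/3, 6)

A = (-5/3, 6)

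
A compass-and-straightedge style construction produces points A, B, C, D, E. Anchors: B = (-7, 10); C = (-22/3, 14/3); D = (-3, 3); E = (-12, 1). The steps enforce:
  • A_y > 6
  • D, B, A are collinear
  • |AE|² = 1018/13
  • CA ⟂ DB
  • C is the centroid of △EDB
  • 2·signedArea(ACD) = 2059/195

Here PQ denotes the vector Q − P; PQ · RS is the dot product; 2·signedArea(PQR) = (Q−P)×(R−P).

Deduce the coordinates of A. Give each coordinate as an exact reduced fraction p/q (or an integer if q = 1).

A = (-311/65, 398/65)

1. A_x = -311/65  [D, B, A are collinear ∩ CA ⟂ DB]
2. A_y = 398/65  [D, B, A are collinear ∩ CA ⟂ DB]
   → A = (-311/65, 398/65)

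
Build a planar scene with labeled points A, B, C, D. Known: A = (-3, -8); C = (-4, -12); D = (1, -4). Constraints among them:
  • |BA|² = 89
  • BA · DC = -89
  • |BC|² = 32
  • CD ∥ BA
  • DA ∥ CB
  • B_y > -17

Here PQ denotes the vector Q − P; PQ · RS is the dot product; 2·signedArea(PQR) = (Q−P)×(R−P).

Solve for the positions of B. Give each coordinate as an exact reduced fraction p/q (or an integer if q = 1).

B = (-8, -16)

1. B_x = -8  [CD ∥ BA ∩ DA ∥ CB]
2. B_y = -16  [CD ∥ BA ∩ DA ∥ CB]
   → B = (-8, -16)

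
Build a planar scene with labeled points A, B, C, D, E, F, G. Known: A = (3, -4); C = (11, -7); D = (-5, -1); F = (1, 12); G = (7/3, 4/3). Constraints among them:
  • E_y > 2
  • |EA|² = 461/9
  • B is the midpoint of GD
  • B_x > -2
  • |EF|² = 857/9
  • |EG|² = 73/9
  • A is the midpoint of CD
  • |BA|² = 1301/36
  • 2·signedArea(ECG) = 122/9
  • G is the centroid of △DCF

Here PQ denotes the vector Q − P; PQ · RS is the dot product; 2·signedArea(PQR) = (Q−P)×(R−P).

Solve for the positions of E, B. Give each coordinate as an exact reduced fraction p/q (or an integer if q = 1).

B = (-4/3, 1/6)
E = (-1/3, 7/3)

1. E_x = -1/3  [line -25/3·x + -26/3·y + 157/9 = 0 ∩ |EA|² = 461/9]
2. E_y = 7/3  [line -25/3·x + -26/3·y + 157/9 = 0 ∩ |EA|² = 461/9]
   → E = (-1/3, 7/3)
3. B_x = -4/3  [B is the midpoint of GD]
4. B_y = 1/6  [B is the midpoint of GD]
   → B = (-4/3, 1/6)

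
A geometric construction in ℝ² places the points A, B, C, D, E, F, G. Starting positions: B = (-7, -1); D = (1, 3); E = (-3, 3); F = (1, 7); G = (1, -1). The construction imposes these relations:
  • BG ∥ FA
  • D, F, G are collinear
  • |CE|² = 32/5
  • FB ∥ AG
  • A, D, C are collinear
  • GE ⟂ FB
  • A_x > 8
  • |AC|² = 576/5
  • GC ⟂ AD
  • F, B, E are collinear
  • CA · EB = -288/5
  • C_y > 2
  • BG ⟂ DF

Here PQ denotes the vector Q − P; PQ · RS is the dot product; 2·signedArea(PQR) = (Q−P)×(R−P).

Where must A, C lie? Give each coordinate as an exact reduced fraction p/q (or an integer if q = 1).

1. A_x = 9  [FB ∥ AG ∩ BG ∥ FA]
2. A_y = 7  [FB ∥ AG ∩ BG ∥ FA]
   → A = (9, 7)
3. C_x = -3/5  [A, D, C are collinear ∩ GC ⟂ AD]
4. C_y = 11/5  [A, D, C are collinear ∩ GC ⟂ AD]
   → C = (-3/5, 11/5)

A = (9, 7)
C = (-3/5, 11/5)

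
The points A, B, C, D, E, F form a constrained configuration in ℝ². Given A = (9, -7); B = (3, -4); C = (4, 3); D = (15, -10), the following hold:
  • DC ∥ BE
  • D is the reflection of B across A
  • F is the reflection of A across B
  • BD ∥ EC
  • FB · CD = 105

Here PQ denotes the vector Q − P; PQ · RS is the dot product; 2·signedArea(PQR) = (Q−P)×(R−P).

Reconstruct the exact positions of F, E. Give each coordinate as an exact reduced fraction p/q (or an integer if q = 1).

1. F_x = -3  [F is the reflection of A across B]
2. F_y = -1  [F is the reflection of A across B]
   → F = (-3, -1)
3. E_x = -8  [BD ∥ EC ∩ DC ∥ BE]
4. E_y = 9  [BD ∥ EC ∩ DC ∥ BE]
   → E = (-8, 9)

E = (-8, 9)
F = (-3, -1)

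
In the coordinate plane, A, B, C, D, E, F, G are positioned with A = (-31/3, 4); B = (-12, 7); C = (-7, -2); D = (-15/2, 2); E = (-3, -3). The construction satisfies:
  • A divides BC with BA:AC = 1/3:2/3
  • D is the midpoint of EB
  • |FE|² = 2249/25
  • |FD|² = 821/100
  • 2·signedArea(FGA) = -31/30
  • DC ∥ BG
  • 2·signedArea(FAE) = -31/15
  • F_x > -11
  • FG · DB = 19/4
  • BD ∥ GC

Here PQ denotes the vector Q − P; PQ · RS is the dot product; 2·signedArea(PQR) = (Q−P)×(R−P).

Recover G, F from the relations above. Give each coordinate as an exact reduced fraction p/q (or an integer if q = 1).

F = (-10, 17/5)
G = (-23/2, 3)

1. G_x = -23/2  [BD ∥ GC ∩ DC ∥ BG]
2. G_y = 3  [BD ∥ GC ∩ DC ∥ BG]
   → G = (-23/2, 3)
3. F_x = -10  [2·signedArea(FAE) = -31/15 ∩ 2·signedArea(FGA) = -31/30]
4. F_y = 17/5  [2·signedArea(FAE) = -31/15 ∩ 2·signedArea(FGA) = -31/30]
   → F = (-10, 17/5)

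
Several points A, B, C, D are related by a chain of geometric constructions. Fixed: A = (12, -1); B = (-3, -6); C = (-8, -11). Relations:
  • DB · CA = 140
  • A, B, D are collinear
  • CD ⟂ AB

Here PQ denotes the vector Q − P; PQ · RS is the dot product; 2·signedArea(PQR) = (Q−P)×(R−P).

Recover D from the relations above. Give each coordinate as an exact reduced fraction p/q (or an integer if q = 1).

1. D_x = -9  [A, B, D are collinear ∩ CD ⟂ AB]
2. D_y = -8  [A, B, D are collinear ∩ CD ⟂ AB]
   → D = (-9, -8)

D = (-9, -8)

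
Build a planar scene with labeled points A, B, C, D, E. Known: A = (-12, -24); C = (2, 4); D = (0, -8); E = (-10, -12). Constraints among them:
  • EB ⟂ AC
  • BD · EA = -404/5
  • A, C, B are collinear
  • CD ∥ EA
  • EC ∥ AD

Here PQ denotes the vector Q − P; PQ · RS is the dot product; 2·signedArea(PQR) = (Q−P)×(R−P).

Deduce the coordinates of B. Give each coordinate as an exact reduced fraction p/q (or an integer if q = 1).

B = (-34/5, -68/5)

1. B_x = -34/5  [A, C, B are collinear ∩ EB ⟂ AC]
2. B_y = -68/5  [A, C, B are collinear ∩ EB ⟂ AC]
   → B = (-34/5, -68/5)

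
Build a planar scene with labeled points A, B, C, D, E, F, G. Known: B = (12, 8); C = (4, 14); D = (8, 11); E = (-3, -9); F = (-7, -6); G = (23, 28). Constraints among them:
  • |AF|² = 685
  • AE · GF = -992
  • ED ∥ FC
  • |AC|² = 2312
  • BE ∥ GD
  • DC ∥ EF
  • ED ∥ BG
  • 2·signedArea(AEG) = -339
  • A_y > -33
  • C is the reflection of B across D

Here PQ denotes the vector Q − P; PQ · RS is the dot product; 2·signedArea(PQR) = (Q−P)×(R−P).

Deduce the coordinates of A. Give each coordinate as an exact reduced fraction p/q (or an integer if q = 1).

A = (-10, -32)

1. A_x = -10  [2·signedArea(AEG) = -339 ∩ AE · GF = -992]
2. A_y = -32  [2·signedArea(AEG) = -339 ∩ AE · GF = -992]
   → A = (-10, -32)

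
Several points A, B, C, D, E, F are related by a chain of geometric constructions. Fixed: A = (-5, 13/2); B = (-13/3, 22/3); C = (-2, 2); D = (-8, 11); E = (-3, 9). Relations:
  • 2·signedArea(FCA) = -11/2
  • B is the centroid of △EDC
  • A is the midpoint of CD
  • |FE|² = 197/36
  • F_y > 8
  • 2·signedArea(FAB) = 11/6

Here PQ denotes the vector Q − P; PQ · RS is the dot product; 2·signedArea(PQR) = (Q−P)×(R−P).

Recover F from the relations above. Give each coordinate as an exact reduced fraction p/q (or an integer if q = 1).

1. F_x = -16/3  [2·signedArea(FAB) = 11/6 ∩ 2·signedArea(FCA) = -11/2]
2. F_y = 53/6  [2·signedArea(FAB) = 11/6 ∩ 2·signedArea(FCA) = -11/2]
   → F = (-16/3, 53/6)

F = (-16/3, 53/6)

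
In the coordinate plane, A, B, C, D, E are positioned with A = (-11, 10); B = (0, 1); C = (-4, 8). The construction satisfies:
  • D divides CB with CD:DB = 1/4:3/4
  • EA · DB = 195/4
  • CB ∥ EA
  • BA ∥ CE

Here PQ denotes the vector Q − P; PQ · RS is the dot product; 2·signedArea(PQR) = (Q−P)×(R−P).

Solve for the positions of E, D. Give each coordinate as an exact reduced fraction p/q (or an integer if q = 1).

1. E_x = -15  [CB ∥ EA ∩ BA ∥ CE]
2. E_y = 17  [CB ∥ EA ∩ BA ∥ CE]
   → E = (-15, 17)
3. D_x = -3  [D divides CB with CD:DB = 1/4:3/4]
4. D_y = 25/4  [D divides CB with CD:DB = 1/4:3/4]
   → D = (-3, 25/4)

D = (-3, 25/4)
E = (-15, 17)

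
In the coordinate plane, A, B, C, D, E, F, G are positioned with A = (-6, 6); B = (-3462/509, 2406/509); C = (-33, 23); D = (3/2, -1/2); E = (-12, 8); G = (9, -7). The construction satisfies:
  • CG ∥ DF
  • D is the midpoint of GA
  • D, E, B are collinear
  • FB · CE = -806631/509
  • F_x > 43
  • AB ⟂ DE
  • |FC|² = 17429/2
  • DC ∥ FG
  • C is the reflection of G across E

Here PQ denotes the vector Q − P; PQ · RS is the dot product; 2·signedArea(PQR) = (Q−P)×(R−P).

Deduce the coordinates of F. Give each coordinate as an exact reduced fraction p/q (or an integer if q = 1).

1. F_x = 87/2  [DC ∥ FG ∩ CG ∥ DF]
2. F_y = -61/2  [DC ∥ FG ∩ CG ∥ DF]
   → F = (87/2, -61/2)

F = (87/2, -61/2)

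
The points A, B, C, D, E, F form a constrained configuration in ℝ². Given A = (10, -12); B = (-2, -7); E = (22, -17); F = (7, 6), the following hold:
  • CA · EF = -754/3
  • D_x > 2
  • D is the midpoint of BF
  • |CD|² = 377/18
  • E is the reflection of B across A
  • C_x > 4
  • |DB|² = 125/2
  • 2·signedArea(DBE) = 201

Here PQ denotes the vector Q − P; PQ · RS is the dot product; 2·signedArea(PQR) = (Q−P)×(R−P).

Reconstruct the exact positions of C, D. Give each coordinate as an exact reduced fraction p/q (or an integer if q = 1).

1. D_x = 5/2  [D is the midpoint of BF]
2. D_y = -1/2  [D is the midpoint of BF]
   → D = (5/2, -1/2)
3. C_x = 5  [line 15·x + -23·y + -524/3 = 0 ∩ |CD|² = 377/18]
4. C_y = -13/3  [line 15·x + -23·y + -524/3 = 0 ∩ |CD|² = 377/18]
   → C = (5, -13/3)

C = (5, -13/3)
D = (5/2, -1/2)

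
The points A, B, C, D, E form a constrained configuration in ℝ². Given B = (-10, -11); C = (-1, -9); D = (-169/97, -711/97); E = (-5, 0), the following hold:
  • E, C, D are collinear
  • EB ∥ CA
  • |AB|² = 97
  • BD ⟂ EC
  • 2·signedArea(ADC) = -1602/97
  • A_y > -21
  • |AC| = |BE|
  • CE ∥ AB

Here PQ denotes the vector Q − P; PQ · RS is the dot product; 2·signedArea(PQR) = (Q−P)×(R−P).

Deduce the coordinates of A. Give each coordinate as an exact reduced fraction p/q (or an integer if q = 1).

1. A_x = -6  [CE ∥ AB ∩ EB ∥ CA]
2. A_y = -20  [CE ∥ AB ∩ EB ∥ CA]
   → A = (-6, -20)

A = (-6, -20)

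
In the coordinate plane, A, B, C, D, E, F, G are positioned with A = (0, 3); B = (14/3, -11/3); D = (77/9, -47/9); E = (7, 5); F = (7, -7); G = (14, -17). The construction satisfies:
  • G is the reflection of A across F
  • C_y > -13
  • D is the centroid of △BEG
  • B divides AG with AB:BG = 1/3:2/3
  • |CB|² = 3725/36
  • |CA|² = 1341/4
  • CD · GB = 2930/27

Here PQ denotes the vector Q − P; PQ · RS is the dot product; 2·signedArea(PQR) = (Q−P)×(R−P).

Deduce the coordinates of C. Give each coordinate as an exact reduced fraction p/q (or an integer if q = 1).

C = (21/2, -12)

1. C_x = 21/2  [line 28/3·x + -40/3·y + -258 = 0 ∩ |CB|² = 3725/36]
2. C_y = -12  [line 28/3·x + -40/3·y + -258 = 0 ∩ |CB|² = 3725/36]
   → C = (21/2, -12)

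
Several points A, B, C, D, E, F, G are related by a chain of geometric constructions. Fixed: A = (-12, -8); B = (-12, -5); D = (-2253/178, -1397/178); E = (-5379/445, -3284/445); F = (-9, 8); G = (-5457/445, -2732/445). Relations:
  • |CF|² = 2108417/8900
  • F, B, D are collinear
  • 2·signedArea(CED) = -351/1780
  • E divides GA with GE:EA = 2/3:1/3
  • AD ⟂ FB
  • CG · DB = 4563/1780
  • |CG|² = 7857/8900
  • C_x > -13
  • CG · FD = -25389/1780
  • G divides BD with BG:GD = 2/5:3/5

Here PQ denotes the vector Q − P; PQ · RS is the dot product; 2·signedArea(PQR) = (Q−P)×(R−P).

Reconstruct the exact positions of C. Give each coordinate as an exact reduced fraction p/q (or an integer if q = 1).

1. C_x = -10797/890  [2·signedArea(CED) = -351/1780 ∩ CG · FD = -25389/1780]
2. C_y = -3146/445  [2·signedArea(CED) = -351/1780 ∩ CG · FD = -25389/1780]
   → C = (-10797/890, -3146/445)

C = (-10797/890, -3146/445)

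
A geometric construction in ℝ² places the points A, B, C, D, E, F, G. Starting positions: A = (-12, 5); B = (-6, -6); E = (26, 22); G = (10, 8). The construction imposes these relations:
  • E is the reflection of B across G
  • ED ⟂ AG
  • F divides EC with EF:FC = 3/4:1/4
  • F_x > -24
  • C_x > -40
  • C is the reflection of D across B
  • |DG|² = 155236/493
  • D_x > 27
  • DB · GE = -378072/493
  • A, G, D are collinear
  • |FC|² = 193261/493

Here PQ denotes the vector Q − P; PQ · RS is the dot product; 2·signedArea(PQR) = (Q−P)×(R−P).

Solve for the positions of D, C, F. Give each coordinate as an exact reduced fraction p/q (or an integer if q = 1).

1. D_x = 13598/493  [A, G, D are collinear ∩ ED ⟂ AG]
2. D_y = 5126/493  [A, G, D are collinear ∩ ED ⟂ AG]
   → D = (13598/493, 5126/493)
3. C_x = -19514/493  [C is the reflection of D across B]
4. C_y = -11042/493  [C is the reflection of D across B]
   → C = (-19514/493, -11042/493)
5. F_x = -11431/493  [F divides EC with EF:FC = 3/4:1/4]
6. F_y = -5570/493  [F divides EC with EF:FC = 3/4:1/4]
   → F = (-11431/493, -5570/493)

C = (-19514/493, -11042/493)
D = (13598/493, 5126/493)
F = (-11431/493, -5570/493)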